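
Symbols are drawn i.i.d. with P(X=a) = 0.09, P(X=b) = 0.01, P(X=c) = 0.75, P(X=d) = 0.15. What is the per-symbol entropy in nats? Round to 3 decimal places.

0.763 nats

H(X) = −Σ p·ln p.
  −(0.09)·ln(0.09) = 0.2167
  −(0.01)·ln(0.01) = 0.0461
  −(0.75)·ln(0.75) = 0.2158
  −(0.15)·ln(0.15) = 0.2846
Sum: 0.2167 + 0.0461 + 0.2158 + 0.2846 = 0.763 nats.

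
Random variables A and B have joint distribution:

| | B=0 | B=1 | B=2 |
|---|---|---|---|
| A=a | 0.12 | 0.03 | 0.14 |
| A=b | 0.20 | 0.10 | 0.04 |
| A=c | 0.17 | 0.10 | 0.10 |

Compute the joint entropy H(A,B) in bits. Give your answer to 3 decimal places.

2.997 bits

H(A,B) = −Σ p(x,y)·log₂ p(x,y) over all 9 cells.
  cell (a,0): −0.12·log₂0.12 = 0.3671
  cell (a,1): −0.03·log₂0.03 = 0.1518
  cell (a,2): −0.14·log₂0.14 = 0.3971
  cell (b,0): −0.20·log₂0.20 = 0.4644
  cell (b,1): −0.10·log₂0.10 = 0.3322
  cell (b,2): −0.04·log₂0.04 = 0.1858
  cell (c,0): −0.17·log₂0.17 = 0.4346
  cell (c,1): −0.10·log₂0.10 = 0.3322
  cell (c,2): −0.10·log₂0.10 = 0.3322
Sum = 2.997 bits.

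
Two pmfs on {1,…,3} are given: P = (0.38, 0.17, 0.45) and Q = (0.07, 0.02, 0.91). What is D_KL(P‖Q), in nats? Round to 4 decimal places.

0.6898 nats

D(P‖Q) = Σ p·ln(p/q).
  0.38·ln(0.38/0.07) = 0.64284
  0.17·ln(0.17/0.02) = 0.36381
  0.45·ln(0.45/0.91) = -0.31689
D(P‖Q) = 0.6898 nats.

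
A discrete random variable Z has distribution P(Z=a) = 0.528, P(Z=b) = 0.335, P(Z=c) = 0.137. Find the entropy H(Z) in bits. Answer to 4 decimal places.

1.4079 bits

H(Z) = −Σ p·log₂ p.
  −(0.528)·log₂(0.528) = 0.48649
  −(0.335)·log₂(0.335) = 0.52855
  −(0.137)·log₂(0.137) = 0.39288
Sum: 0.48649 + 0.52855 + 0.39288 = 1.4079 bits.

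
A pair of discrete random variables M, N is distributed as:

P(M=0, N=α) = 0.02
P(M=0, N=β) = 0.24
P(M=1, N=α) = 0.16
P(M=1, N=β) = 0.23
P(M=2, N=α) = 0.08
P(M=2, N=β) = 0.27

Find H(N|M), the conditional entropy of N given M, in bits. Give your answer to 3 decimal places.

Chain rule: H(N|M) = H(M,N) − H(M).
Marginals: p(M) = (0.2600, 0.3900, 0.3500), p(N) = (0.2600, 0.7400).
H(M,N) = 2.3192 bits; H(M) = 1.5652 bits.
H(N|M) = 2.3192 − 1.5652 = 0.754 bits.

0.754 bits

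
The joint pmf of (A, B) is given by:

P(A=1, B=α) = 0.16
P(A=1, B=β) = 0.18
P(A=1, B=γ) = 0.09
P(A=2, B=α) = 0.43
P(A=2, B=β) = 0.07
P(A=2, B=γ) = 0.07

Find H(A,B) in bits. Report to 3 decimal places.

H(A,B) = −Σ p(x,y)·log₂ p(x,y) over all 6 cells.
  cell (1,α): −0.16·log₂0.16 = 0.4230
  cell (1,β): −0.18·log₂0.18 = 0.4453
  cell (1,γ): −0.09·log₂0.09 = 0.3127
  cell (2,α): −0.43·log₂0.43 = 0.5236
  cell (2,β): −0.07·log₂0.07 = 0.2686
  cell (2,γ): −0.07·log₂0.07 = 0.2686
Sum = 2.242 bits.

2.242 bits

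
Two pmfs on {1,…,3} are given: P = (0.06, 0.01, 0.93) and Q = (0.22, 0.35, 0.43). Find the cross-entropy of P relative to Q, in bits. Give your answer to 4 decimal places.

1.2786 bits

H(P,Q) = −Σ p·log₂ q.
  −0.06·log₂(0.22) = 0.13107
  −0.01·log₂(0.35) = 0.01515
  −0.93·log₂(0.43) = 1.13236
H(P,Q) = 1.2786 bits.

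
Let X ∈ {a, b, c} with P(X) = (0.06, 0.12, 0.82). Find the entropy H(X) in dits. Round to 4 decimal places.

H(X) = −Σ p·log₁₀ p.
  −(0.06)·log₁₀(0.06) = 0.07331
  −(0.12)·log₁₀(0.12) = 0.11050
  −(0.82)·log₁₀(0.82) = 0.07067
Sum: 0.07331 + 0.11050 + 0.07067 = 0.2545 dits.

0.2545 dits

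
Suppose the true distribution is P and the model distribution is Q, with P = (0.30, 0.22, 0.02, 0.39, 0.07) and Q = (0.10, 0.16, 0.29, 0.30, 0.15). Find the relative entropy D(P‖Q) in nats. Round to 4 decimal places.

0.3951 nats

D(P‖Q) = Σ p·ln(p/q).
  0.30·ln(0.30/0.10) = 0.32958
  0.22·ln(0.22/0.16) = 0.07006
  0.02·ln(0.02/0.29) = -0.05348
  0.39·ln(0.39/0.30) = 0.10232
  0.07·ln(0.07/0.15) = -0.05335
D(P‖Q) = 0.3951 nats.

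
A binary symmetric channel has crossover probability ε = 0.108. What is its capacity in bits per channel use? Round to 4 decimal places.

0.5061 bits

Binary symmetric channel: C = 1 − h₂(ε) where h₂ is the binary entropy function.
h₂(0.108) = −0.108·log₂0.108 − 0.892·log₂0.892 = 0.4939.
C = 1 − 0.4939 = 0.5061 bits per channel use.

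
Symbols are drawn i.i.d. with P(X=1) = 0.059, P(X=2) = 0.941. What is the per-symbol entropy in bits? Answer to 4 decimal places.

0.3235 bits

H(X) = −Σ p·log₂ p.
  −(0.059)·log₂(0.059) = 0.24091
  −(0.941)·log₂(0.941) = 0.08256
Sum: 0.24091 + 0.08256 = 0.3235 bits.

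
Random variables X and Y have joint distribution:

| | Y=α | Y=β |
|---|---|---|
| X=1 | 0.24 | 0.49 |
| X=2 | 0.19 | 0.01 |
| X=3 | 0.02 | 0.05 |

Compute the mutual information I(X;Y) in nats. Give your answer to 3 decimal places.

0.144 nats

Marginals: p(X) = (0.7300, 0.2000, 0.0700), p(Y) = (0.4500, 0.5500).
I(X;Y) = Σ p(x,y)·ln[p(x,y)/(p(x)p(y))].
  (1,α): 0.24·ln(0.7306) = -0.0753
  (1,β): 0.49·ln(1.2204) = 0.0976
  (2,α): 0.19·ln(2.1111) = 0.1420
  (2,β): 0.01·ln(0.0909) = -0.0240
  (3,α): 0.02·ln(0.6349) = -0.0091
  (3,β): 0.05·ln(1.2987) = 0.0131
Sum = 0.144 nats.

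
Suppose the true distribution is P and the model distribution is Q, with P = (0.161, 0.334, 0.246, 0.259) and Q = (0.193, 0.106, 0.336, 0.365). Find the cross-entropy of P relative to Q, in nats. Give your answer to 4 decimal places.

1.5438 nats

H(P,Q) = −Σ p·ln q.
  −0.161·ln(0.193) = 0.26486
  −0.334·ln(0.106) = 0.74960
  −0.246·ln(0.336) = 0.26830
  −0.259·ln(0.365) = 0.26104
H(P,Q) = 1.5438 nats.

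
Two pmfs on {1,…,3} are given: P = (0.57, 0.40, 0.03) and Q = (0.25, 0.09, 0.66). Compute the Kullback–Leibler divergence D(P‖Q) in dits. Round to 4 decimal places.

0.4229 dits

D(P‖Q) = Σ p·log₁₀(p/q).
  0.57·log₁₀(0.57/0.25) = 0.20402
  0.40·log₁₀(0.40/0.09) = 0.25913
  0.03·log₁₀(0.03/0.66) = -0.04027
D(P‖Q) = 0.4229 dits.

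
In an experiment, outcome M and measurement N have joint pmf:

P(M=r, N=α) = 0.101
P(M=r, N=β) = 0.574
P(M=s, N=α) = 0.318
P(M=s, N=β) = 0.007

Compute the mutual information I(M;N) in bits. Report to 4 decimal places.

0.5212 bits

Marginals: p(M) = (0.6750, 0.3250), p(N) = (0.4190, 0.5810).
I(M;N) = Σ p(x,y)·log₂[p(x,y)/(p(x)p(y))].
  (r,α): 0.101·log₂(0.3571) = -0.15004
  (r,β): 0.574·log₂(1.4636) = 0.31544
  (s,α): 0.318·log₂(2.3352) = 0.38909
  (s,β): 0.007·log₂(0.0371) = -0.03327
Sum = 0.5212 bits.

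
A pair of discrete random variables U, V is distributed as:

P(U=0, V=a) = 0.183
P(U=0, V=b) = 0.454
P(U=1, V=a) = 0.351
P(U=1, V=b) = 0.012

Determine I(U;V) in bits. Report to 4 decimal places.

Marginals: p(U) = (0.6370, 0.3630), p(V) = (0.5340, 0.4660).
I(U;V) = Σ p(x,y)·log₂[p(x,y)/(p(x)p(y))].
  (0,a): 0.183·log₂(0.5380) = -0.16367
  (0,b): 0.454·log₂(1.5294) = 0.27830
  (1,a): 0.351·log₂(1.8108) = 0.30066
  (1,b): 0.012·log₂(0.0709) = -0.04581
Sum = 0.3695 bits.

0.3695 bits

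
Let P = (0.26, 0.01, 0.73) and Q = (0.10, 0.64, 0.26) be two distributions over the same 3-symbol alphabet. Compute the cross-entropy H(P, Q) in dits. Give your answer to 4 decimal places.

0.6890 dits

H(P,Q) = −Σ p·log₁₀ q.
  −0.26·log₁₀(0.10) = 0.26000
  −0.01·log₁₀(0.64) = 0.00194
  −0.73·log₁₀(0.26) = 0.42707
H(P,Q) = 0.6890 dits.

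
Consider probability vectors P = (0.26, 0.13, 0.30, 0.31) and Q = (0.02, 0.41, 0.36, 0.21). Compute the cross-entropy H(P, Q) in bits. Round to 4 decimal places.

2.7748 bits

H(P,Q) = −Σ p·log₂ q.
  −0.26·log₂(0.02) = 1.46740
  −0.13·log₂(0.41) = 0.16722
  −0.30·log₂(0.36) = 0.44218
  −0.31·log₂(0.21) = 0.69798
H(P,Q) = 2.7748 bits.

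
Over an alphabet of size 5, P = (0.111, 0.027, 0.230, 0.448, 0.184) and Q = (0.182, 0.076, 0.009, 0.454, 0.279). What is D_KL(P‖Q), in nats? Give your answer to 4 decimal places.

0.5800 nats

D(P‖Q) = Σ p·ln(p/q).
  0.111·ln(0.111/0.182) = -0.05489
  0.027·ln(0.027/0.076) = -0.02794
  0.230·ln(0.230/0.009) = 0.74540
  0.448·ln(0.448/0.454) = -0.00596
  0.184·ln(0.184/0.279) = -0.07659
D(P‖Q) = 0.5800 nats.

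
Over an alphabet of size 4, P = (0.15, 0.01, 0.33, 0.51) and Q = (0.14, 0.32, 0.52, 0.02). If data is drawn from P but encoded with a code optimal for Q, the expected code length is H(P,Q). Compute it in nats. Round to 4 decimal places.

2.5172 nats

H(P,Q) = −Σ p·ln q.
  −0.15·ln(0.14) = 0.29492
  −0.01·ln(0.32) = 0.01139
  −0.33·ln(0.52) = 0.21580
  −0.51·ln(0.02) = 1.99513
H(P,Q) = 2.5172 nats.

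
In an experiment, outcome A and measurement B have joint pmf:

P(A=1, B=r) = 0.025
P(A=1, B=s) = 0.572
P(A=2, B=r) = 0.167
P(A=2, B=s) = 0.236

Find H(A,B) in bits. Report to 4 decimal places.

1.5169 bits

H(A,B) = −Σ p(x,y)·log₂ p(x,y) over all 4 cells.
  cell (1,r): −0.025·log₂0.025 = 0.13305
  cell (1,s): −0.572·log₂0.572 = 0.46098
  cell (2,r): −0.167·log₂0.167 = 0.43121
  cell (2,s): −0.236·log₂0.236 = 0.49162
Sum = 1.5169 bits.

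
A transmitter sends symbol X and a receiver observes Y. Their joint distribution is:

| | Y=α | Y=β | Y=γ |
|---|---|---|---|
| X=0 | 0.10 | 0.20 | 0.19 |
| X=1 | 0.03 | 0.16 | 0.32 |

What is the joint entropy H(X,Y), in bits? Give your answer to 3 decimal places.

H(X,Y) = −Σ p(x,y)·log₂ p(x,y) over all 6 cells.
  cell (0,α): −0.10·log₂0.10 = 0.3322
  cell (0,β): −0.20·log₂0.20 = 0.4644
  cell (0,γ): −0.19·log₂0.19 = 0.4552
  cell (1,α): −0.03·log₂0.03 = 0.1518
  cell (1,β): −0.16·log₂0.16 = 0.4230
  cell (1,γ): −0.32·log₂0.32 = 0.5260
Sum = 2.353 bits.

2.353 bits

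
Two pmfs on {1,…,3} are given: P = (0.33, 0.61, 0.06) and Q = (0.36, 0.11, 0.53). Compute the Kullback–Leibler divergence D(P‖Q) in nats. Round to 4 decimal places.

0.8855 nats

D(P‖Q) = Σ p·ln(p/q).
  0.33·ln(0.33/0.36) = -0.02871
  0.61·ln(0.61/0.11) = 1.04492
  0.06·ln(0.06/0.53) = -0.13071
D(P‖Q) = 0.8855 nats.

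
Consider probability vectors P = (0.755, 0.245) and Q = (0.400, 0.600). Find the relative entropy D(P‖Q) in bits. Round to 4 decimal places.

0.3754 bits

D(P‖Q) = Σ p·log₂(p/q).
  0.755·log₂(0.755/0.400) = 0.69194
  0.245·log₂(0.245/0.600) = -0.31658
D(P‖Q) = 0.3754 bits.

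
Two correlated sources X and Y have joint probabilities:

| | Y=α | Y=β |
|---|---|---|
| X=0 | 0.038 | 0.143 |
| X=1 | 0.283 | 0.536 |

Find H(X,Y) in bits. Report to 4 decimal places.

1.5781 bits

H(X,Y) = −Σ p(x,y)·log₂ p(x,y) over all 4 cells.
  cell (0,α): −0.038·log₂0.038 = 0.17928
  cell (0,β): −0.143·log₂0.143 = 0.40125
  cell (1,α): −0.283·log₂0.283 = 0.51538
  cell (1,β): −0.536·log₂0.536 = 0.48224
Sum = 1.5781 bits.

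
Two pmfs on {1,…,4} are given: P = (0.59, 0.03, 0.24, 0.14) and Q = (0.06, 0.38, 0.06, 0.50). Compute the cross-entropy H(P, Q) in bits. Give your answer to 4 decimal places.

H(P,Q) = −Σ p·log₂ q.
  −0.59·log₂(0.06) = 2.39475
  −0.03·log₂(0.38) = 0.04188
  −0.24·log₂(0.06) = 0.97413
  −0.14·log₂(0.50) = 0.14000
H(P,Q) = 3.5508 bits.

3.5508 bits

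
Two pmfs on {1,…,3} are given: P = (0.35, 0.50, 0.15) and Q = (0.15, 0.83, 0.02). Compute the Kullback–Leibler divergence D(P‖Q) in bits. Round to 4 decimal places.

0.4983 bits

D(P‖Q) = Σ p·log₂(p/q).
  0.35·log₂(0.35/0.15) = 0.42784
  0.50·log₂(0.50/0.83) = -0.36559
  0.15·log₂(0.15/0.02) = 0.43603
D(P‖Q) = 0.4983 bits.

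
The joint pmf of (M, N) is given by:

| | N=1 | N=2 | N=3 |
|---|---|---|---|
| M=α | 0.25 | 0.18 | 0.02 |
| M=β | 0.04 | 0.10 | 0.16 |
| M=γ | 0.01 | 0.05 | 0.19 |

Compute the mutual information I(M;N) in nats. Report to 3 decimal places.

Marginals: p(M) = (0.4500, 0.3000, 0.2500), p(N) = (0.3000, 0.3300, 0.3700).
I(M;N) = Σ p(x,y)·ln[p(x,y)/(p(x)p(y))].
  (α,1): 0.25·ln(1.8519) = 0.1540
  (α,2): 0.18·ln(1.2121) = 0.0346
  (α,3): 0.02·ln(0.1201) = -0.0424
  (β,1): 0.04·ln(0.4444) = -0.0324
  (β,2): 0.10·ln(1.0101) = 0.0010
  (β,3): 0.16·ln(1.4414) = 0.0585
  (γ,1): 0.01·ln(0.1333) = -0.0201
  (γ,2): 0.05·ln(0.6061) = -0.0250
  (γ,3): 0.19·ln(2.0541) = 0.1368
Sum = 0.265 nats.

0.265 nats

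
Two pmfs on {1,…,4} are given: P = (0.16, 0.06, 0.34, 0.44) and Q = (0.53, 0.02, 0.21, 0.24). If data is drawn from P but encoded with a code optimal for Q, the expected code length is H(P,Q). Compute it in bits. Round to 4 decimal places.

2.1566 bits

H(P,Q) = −Σ p·log₂ q.
  −0.16·log₂(0.53) = 0.14655
  −0.06·log₂(0.02) = 0.33863
  −0.34·log₂(0.21) = 0.76552
  −0.44·log₂(0.24) = 0.90591
H(P,Q) = 2.1566 bits.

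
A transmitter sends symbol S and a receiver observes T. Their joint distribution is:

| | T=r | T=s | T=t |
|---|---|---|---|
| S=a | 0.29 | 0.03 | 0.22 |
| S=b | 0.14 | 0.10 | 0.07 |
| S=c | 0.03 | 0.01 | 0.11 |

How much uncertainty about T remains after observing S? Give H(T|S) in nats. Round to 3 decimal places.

Chain rule: H(T|S) = H(S,T) − H(S).
Marginals: p(S) = (0.5400, 0.3100, 0.1500), p(T) = (0.4600, 0.1400, 0.4000).
H(S,T) = 1.8830 nats; H(S) = 0.9804 nats.
H(T|S) = 1.8830 − 0.9804 = 0.903 nats.

0.903 nats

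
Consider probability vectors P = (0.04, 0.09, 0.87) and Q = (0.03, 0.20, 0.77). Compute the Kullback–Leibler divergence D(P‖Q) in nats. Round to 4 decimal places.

0.0459 nats

D(P‖Q) = Σ p·ln(p/q).
  0.04·ln(0.04/0.03) = 0.01151
  0.09·ln(0.09/0.20) = -0.07187
  0.87·ln(0.87/0.77) = 0.10623
D(P‖Q) = 0.0459 nats.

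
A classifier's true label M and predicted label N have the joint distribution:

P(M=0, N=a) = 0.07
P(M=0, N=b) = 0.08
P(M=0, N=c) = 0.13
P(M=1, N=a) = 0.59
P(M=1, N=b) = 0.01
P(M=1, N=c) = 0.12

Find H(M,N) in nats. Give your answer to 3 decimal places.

H(M,N) = −Σ p(x,y)·ln p(x,y) over all 6 cells.
  cell (0,a): −0.07·ln0.07 = 0.1861
  cell (0,b): −0.08·ln0.08 = 0.2021
  cell (0,c): −0.13·ln0.13 = 0.2652
  cell (1,a): −0.59·ln0.59 = 0.3113
  cell (1,b): −0.01·ln0.01 = 0.0461
  cell (1,c): −0.12·ln0.12 = 0.2544
Sum = 1.265 nats.

1.265 nats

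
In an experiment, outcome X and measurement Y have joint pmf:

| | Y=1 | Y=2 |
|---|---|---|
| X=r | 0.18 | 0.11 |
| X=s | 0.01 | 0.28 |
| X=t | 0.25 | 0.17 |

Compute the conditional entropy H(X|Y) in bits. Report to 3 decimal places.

Marginals: p(X) = (0.2900, 0.2900, 0.4200), p(Y) = (0.4400, 0.5600).
H(X|Y) = Σ p(Y) · H(X|Y=·).
  Y=1: p=0.4400, H(X|Y=1) = 1.1150
  Y=2: p=0.5600, H(X|Y=2) = 1.4833
Weighted sum = 1.321 bits.

1.321 bits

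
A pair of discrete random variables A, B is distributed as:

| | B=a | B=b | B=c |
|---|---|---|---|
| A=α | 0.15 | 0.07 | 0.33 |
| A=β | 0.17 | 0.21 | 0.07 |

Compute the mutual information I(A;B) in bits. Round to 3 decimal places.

0.179 bits

Marginals: p(A) = (0.5500, 0.4500), p(B) = (0.3200, 0.2800, 0.4000).
I(A;B) = Σ p(x,y)·log₂[p(x,y)/(p(x)p(y))].
  (α,a): 0.15·log₂(0.8523) = -0.0346
  (α,b): 0.07·log₂(0.4545) = -0.0796
  (α,c): 0.33·log₂(1.5000) = 0.1930
  (β,a): 0.17·log₂(1.1806) = 0.0407
  (β,b): 0.21·log₂(1.6667) = 0.1548
  (β,c): 0.07·log₂(0.3889) = -0.0954
Sum = 0.179 bits.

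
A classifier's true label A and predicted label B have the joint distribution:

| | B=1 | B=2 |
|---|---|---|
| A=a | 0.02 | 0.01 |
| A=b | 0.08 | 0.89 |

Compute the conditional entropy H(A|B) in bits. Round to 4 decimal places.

0.1515 bits

Marginals: p(A) = (0.0300, 0.9700), p(B) = (0.1000, 0.9000).
H(A|B) = Σ p(B) · H(A|B=·).
  B=1: p=0.1000, H(A|B=1) = 0.7219
  B=2: p=0.9000, H(A|B=2) = 0.0881
Weighted sum = 0.1515 bits.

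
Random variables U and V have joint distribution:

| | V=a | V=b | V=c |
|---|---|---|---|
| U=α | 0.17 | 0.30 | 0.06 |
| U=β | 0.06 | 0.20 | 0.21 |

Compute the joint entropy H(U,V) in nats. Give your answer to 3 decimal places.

H(U,V) = −Σ p(x,y)·ln p(x,y) over all 6 cells.
  cell (α,a): −0.17·ln0.17 = 0.3012
  cell (α,b): −0.30·ln0.30 = 0.3612
  cell (α,c): −0.06·ln0.06 = 0.1688
  cell (β,a): −0.06·ln0.06 = 0.1688
  cell (β,b): −0.20·ln0.20 = 0.3219
  cell (β,c): −0.21·ln0.21 = 0.3277
Sum = 1.650 nats.

1.650 nats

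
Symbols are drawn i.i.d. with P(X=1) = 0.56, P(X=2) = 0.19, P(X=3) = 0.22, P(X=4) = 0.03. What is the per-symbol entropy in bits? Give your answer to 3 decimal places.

1.556 bits

H(X) = −Σ p·log₂ p.
  −(0.56)·log₂(0.56) = 0.4684
  −(0.19)·log₂(0.19) = 0.4552
  −(0.22)·log₂(0.22) = 0.4806
  −(0.03)·log₂(0.03) = 0.1518
Sum: 0.4684 + 0.4552 + 0.4806 + 0.1518 = 1.556 bits.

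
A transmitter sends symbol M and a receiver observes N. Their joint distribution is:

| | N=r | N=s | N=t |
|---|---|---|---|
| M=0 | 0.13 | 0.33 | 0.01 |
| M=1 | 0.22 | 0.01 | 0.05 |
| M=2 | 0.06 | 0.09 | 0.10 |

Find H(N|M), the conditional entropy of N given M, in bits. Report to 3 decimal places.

1.102 bits

Marginals: p(M) = (0.4700, 0.2800, 0.2500), p(N) = (0.4100, 0.4300, 0.1600).
H(N|M) = Σ p(M) · H(N|M=·).
  M=0: p=0.4700, H(N|M=0) = 0.9893
  M=1: p=0.2800, H(N|M=1) = 0.8889
  M=2: p=0.2500, H(N|M=2) = 1.5535
Weighted sum = 1.102 bits.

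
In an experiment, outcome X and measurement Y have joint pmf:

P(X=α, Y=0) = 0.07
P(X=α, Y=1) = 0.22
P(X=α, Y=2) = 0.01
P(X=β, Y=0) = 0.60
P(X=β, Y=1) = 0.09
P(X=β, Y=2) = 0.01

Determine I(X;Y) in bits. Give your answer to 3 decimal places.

Marginals: p(X) = (0.3000, 0.7000), p(Y) = (0.6700, 0.3100, 0.0200).
I(X;Y) = Σ p(x,y)·log₂[p(x,y)/(p(x)p(y))].
  (α,0): 0.07·log₂(0.3483) = -0.1065
  (α,1): 0.22·log₂(2.3656) = 0.2733
  (α,2): 0.01·log₂(1.6667) = 0.0074
  (β,0): 0.60·log₂(1.2793) = 0.2132
  (β,1): 0.09·log₂(0.4147) = -0.1143
  (β,2): 0.01·log₂(0.7143) = -0.0049
Sum = 0.268 bits.

0.268 bits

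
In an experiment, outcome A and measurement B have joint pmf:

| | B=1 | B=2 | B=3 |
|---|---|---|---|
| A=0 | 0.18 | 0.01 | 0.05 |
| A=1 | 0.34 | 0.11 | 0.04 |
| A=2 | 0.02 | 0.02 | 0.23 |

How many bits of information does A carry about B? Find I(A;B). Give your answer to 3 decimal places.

Marginals: p(A) = (0.2400, 0.4900, 0.2700), p(B) = (0.5400, 0.1400, 0.3200).
I(A;B) = Σ p(x,y)·log₂[p(x,y)/(p(x)p(y))].
  (0,1): 0.18·log₂(1.3889) = 0.0853
  (0,2): 0.01·log₂(0.2976) = -0.0175
  (0,3): 0.05·log₂(0.6510) = -0.0310
  (1,1): 0.34·log₂(1.2850) = 0.1230
  (1,2): 0.11·log₂(1.6035) = 0.0749
  (1,3): 0.04·log₂(0.2551) = -0.0788
  (2,1): 0.02·log₂(0.1372) = -0.0573
  (2,2): 0.02·log₂(0.5291) = -0.0184
  (2,3): 0.23·log₂(2.6620) = 0.3249
Sum = 0.405 bits.

0.405 bits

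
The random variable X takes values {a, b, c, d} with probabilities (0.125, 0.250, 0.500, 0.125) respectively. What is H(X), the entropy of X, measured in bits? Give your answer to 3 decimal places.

1.750 bits

H(X) = −Σ p·log₂ p.
  −(0.125)·log₂(0.125) = 0.3750
  −(0.250)·log₂(0.250) = 0.5000
  −(0.500)·log₂(0.500) = 0.5000
  −(0.125)·log₂(0.125) = 0.3750
Sum: 0.3750 + 0.5000 + 0.5000 + 0.3750 = 1.750 bits.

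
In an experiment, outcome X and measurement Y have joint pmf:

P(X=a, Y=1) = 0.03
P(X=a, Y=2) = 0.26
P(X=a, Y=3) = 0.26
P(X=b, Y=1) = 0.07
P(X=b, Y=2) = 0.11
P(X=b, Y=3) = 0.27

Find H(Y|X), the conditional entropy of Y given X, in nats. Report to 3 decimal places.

0.900 nats

Chain rule: H(Y|X) = H(X,Y) − H(X).
Marginals: p(X) = (0.5500, 0.4500), p(Y) = (0.1000, 0.3700, 0.5300).
H(X,Y) = 1.5881 nats; H(X) = 0.6881 nats.
H(Y|X) = 1.5881 − 0.6881 = 0.900 nats.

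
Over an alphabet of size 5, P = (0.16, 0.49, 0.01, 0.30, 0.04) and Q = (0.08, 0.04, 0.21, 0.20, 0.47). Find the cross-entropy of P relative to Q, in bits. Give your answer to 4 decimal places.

3.6212 bits

H(P,Q) = −Σ p·log₂ q.
  −0.16·log₂(0.08) = 0.58302
  −0.49·log₂(0.04) = 2.27549
  −0.01·log₂(0.21) = 0.02252
  −0.30·log₂(0.20) = 0.69658
  −0.04·log₂(0.47) = 0.04357
H(P,Q) = 3.6212 bits.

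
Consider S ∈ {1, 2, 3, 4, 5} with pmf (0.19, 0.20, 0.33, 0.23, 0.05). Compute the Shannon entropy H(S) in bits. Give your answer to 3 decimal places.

H(S) = −Σ p·log₂ p.
  −(0.19)·log₂(0.19) = 0.4552
  −(0.20)·log₂(0.20) = 0.4644
  −(0.33)·log₂(0.33) = 0.5278
  −(0.23)·log₂(0.23) = 0.4877
  −(0.05)·log₂(0.05) = 0.2161
Sum: 0.4552 + 0.4644 + 0.5278 + 0.4877 + 0.2161 = 2.151 bits.

2.151 bits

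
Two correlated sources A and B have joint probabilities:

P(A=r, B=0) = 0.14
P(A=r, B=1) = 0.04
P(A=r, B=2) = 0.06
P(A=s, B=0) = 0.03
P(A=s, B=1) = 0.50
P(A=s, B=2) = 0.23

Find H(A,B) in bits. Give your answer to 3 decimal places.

H(A,B) = −Σ p(x,y)·log₂ p(x,y) over all 6 cells.
  cell (r,0): −0.14·log₂0.14 = 0.3971
  cell (r,1): −0.04·log₂0.04 = 0.1858
  cell (r,2): −0.06·log₂0.06 = 0.2435
  cell (s,0): −0.03·log₂0.03 = 0.1518
  cell (s,1): −0.50·log₂0.50 = 0.5000
  cell (s,2): −0.23·log₂0.23 = 0.4877
Sum = 1.966 bits.

1.966 bits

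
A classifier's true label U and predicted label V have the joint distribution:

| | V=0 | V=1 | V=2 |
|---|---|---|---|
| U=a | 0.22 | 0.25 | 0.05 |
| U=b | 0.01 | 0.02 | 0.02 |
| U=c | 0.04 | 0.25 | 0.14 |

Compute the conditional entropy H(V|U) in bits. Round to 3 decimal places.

1.341 bits

Chain rule: H(V|U) = H(U,V) − H(U).
Marginals: p(U) = (0.5200, 0.0500, 0.4300), p(V) = (0.2700, 0.5200, 0.2100).
H(U,V) = 2.5717 bits; H(U) = 1.2302 bits.
H(V|U) = 2.5717 − 1.2302 = 1.341 bits.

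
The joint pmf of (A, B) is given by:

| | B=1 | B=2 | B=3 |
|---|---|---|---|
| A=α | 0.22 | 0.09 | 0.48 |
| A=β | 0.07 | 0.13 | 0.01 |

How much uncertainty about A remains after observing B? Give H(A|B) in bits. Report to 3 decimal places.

0.516 bits

Chain rule: H(A|B) = H(A,B) − H(B).
Marginals: p(A) = (0.7900, 0.2100), p(B) = (0.2900, 0.2200, 0.4900).
H(A,B) = 2.0191 bits; H(B) = 1.5028 bits.
H(A|B) = 2.0191 − 1.5028 = 0.516 bits.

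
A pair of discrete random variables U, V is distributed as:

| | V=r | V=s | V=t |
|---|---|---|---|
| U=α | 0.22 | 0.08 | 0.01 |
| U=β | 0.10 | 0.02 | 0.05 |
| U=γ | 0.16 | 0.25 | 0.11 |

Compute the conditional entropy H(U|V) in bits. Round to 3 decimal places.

Chain rule: H(U|V) = H(U,V) − H(V).
Marginals: p(U) = (0.3100, 0.1700, 0.5200), p(V) = (0.4800, 0.3500, 0.1700).
H(U,V) = 2.7730 bits; H(V) = 1.4730 bits.
H(U|V) = 2.7730 − 1.4730 = 1.300 bits.

1.300 bits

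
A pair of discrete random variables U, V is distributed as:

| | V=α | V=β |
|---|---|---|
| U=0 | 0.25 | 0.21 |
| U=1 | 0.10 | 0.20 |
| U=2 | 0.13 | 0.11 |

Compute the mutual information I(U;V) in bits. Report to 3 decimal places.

Marginals: p(U) = (0.4600, 0.3000, 0.2400), p(V) = (0.4800, 0.5200).
I(U;V) = H(U) + H(V) − H(U,V).
H(U) = 1.5306, H(V) = 0.9988, H(U,V) = 2.5023.
I(U;V) = 1.5306 + 0.9988 − 2.5023 = 0.027 bits.

0.027 bits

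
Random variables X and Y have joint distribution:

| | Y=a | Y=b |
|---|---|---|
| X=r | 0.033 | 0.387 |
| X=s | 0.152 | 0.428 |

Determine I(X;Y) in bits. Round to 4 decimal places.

0.0428 bits

Marginals: p(X) = (0.4200, 0.5800), p(Y) = (0.1850, 0.8150).
I(X;Y) = H(X) + H(Y) − H(X,Y).
H(X) = 0.9815, H(Y) = 0.6909, H(X,Y) = 1.6296.
I(X;Y) = 0.9815 + 0.6909 − 1.6296 = 0.0428 bits.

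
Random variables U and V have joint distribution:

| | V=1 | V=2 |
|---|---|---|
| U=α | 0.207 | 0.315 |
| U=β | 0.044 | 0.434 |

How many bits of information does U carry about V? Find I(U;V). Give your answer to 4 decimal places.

0.0952 bits

Marginals: p(U) = (0.5220, 0.4780), p(V) = (0.2510, 0.7490).
I(U;V) = Σ p(x,y)·log₂[p(x,y)/(p(x)p(y))].
  (α,1): 0.207·log₂(1.5799) = 0.13658
  (α,2): 0.315·log₂(0.8057) = -0.09820
  (β,1): 0.044·log₂(0.3667) = -0.06368
  (β,2): 0.434·log₂(1.2122) = 0.12050
Sum = 0.0952 bits.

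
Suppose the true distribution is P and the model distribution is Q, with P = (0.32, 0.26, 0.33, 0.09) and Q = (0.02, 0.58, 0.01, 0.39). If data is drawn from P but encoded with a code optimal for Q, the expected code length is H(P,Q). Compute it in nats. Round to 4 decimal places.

2.9979 nats

H(P,Q) = −Σ p·ln q.
  −0.32·ln(0.02) = 1.25185
  −0.26·ln(0.58) = 0.14163
  −0.33·ln(0.01) = 1.51971
  −0.09·ln(0.39) = 0.08474
H(P,Q) = 2.9979 nats.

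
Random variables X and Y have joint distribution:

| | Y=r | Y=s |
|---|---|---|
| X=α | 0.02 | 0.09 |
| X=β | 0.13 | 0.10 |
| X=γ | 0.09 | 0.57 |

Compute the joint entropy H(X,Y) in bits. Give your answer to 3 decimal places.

H(X,Y) = −Σ p(x,y)·log₂ p(x,y) over all 6 cells.
  cell (α,r): −0.02·log₂0.02 = 0.1129
  cell (α,s): −0.09·log₂0.09 = 0.3127
  cell (β,r): −0.13·log₂0.13 = 0.3826
  cell (β,s): −0.10·log₂0.10 = 0.3322
  cell (γ,r): −0.09·log₂0.09 = 0.3127
  cell (γ,s): −0.57·log₂0.57 = 0.4623
Sum = 1.915 bits.

1.915 bits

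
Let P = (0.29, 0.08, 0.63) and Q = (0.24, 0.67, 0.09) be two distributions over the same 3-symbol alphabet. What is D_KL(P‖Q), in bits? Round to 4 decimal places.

1.6025 bits

D(P‖Q) = Σ p·log₂(p/q).
  0.29·log₂(0.29/0.24) = 0.07918
  0.08·log₂(0.08/0.67) = -0.24529
  0.63·log₂(0.63/0.09) = 1.76863
D(P‖Q) = 1.6025 bits.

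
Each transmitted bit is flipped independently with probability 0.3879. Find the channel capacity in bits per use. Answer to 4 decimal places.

Binary symmetric channel: C = 1 − h₂(ε) where h₂ is the binary entropy function.
h₂(0.3879) = −0.3879·log₂0.3879 − 0.6121·log₂0.6121 = 0.9634.
C = 1 − 0.9634 = 0.0366 bits per channel use.

0.0366 bits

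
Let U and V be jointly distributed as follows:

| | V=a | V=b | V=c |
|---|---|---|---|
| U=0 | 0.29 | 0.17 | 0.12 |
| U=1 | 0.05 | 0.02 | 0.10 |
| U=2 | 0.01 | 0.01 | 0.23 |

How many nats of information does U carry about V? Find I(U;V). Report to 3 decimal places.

Marginals: p(U) = (0.5800, 0.1700, 0.2500), p(V) = (0.3500, 0.2000, 0.4500).
I(U;V) = Σ p(x,y)·ln[p(x,y)/(p(x)p(y))].
  (0,a): 0.29·ln(1.4286) = 0.1034
  (0,b): 0.17·ln(1.4655) = 0.0650
  (0,c): 0.12·ln(0.4598) = -0.0932
  (1,a): 0.05·ln(0.8403) = -0.0087
  (1,b): 0.02·ln(0.5882) = -0.0106
  (1,c): 0.10·ln(1.3072) = 0.0268
  (2,a): 0.01·ln(0.1143) = -0.0217
  (2,b): 0.01·ln(0.2000) = -0.0161
  (2,c): 0.23·ln(2.0444) = 0.1645
Sum = 0.209 nats.

0.209 nats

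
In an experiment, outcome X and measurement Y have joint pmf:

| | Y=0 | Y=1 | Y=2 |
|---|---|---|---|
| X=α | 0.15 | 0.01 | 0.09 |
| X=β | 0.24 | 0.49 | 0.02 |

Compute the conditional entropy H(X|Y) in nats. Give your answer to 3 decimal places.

Chain rule: H(X|Y) = H(X,Y) − H(Y).
Marginals: p(X) = (0.2500, 0.7500), p(Y) = (0.3900, 0.5000, 0.1100).
H(X,Y) = 1.3176 nats; H(Y) = 0.9566 nats.
H(X|Y) = 1.3176 − 0.9566 = 0.361 nats.

0.361 nats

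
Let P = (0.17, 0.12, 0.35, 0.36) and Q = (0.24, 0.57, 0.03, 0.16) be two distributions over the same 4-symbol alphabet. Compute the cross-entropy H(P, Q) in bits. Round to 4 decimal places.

H(P,Q) = −Σ p·log₂ q.
  −0.17·log₂(0.24) = 0.35001
  −0.12·log₂(0.57) = 0.09732
  −0.35·log₂(0.03) = 1.77061
  −0.36·log₂(0.16) = 0.95179
H(P,Q) = 3.1697 bits.

3.1697 bits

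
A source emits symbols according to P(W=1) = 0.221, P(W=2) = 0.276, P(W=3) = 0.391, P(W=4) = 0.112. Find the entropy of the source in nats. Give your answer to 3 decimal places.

H(W) = −Σ p·ln p.
  −(0.221)·ln(0.221) = 0.3336
  −(0.276)·ln(0.276) = 0.3553
  −(0.391)·ln(0.391) = 0.3672
  −(0.112)·ln(0.112) = 0.2452
Sum: 0.3336 + 0.3553 + 0.3672 + 0.2452 = 1.301 nats.

1.301 nats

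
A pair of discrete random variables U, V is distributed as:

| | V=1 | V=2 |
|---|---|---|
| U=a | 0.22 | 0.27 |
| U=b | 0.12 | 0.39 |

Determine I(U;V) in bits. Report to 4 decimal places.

Marginals: p(U) = (0.4900, 0.5100), p(V) = (0.3400, 0.6600).
I(U;V) = Σ p(x,y)·log₂[p(x,y)/(p(x)p(y))].
  (a,1): 0.22·log₂(1.3205) = 0.08825
  (a,2): 0.27·log₂(0.8349) = -0.07030
  (b,1): 0.12·log₂(0.6920) = -0.06373
  (b,2): 0.39·log₂(1.1586) = 0.08285
Sum = 0.0371 bits.

0.0371 bits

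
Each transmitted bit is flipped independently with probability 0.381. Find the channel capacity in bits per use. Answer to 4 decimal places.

Binary symmetric channel: C = 1 − h₂(ε) where h₂ is the binary entropy function.
h₂(0.381) = −0.381·log₂0.381 − 0.619·log₂0.619 = 0.9587.
C = 1 − 0.9587 = 0.0413 bits per channel use.

0.0413 bits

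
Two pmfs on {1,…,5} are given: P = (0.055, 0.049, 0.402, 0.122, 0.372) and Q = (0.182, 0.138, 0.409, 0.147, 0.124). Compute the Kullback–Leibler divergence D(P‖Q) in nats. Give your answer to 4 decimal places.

0.2624 nats

D(P‖Q) = Σ p·ln(p/q).
  0.055·ln(0.055/0.182) = -0.06582
  0.049·ln(0.049/0.138) = -0.05074
  0.402·ln(0.402/0.409) = -0.00694
  0.122·ln(0.122/0.147) = -0.02274
  0.372·ln(0.372/0.124) = 0.40868
D(P‖Q) = 0.2624 nats.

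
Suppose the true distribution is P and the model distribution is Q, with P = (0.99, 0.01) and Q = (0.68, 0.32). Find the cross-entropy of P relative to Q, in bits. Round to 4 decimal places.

0.5673 bits

H(P,Q) = −Σ p·log₂ q.
  −0.99·log₂(0.68) = 0.55083
  −0.01·log₂(0.32) = 0.01644
H(P,Q) = 0.5673 bits.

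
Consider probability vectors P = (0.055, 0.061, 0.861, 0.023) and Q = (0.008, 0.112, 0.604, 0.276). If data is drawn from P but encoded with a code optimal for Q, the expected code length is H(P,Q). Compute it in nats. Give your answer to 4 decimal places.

H(P,Q) = −Σ p·ln q.
  −0.055·ln(0.008) = 0.26556
  −0.061·ln(0.112) = 0.13354
  −0.861·ln(0.604) = 0.43410
  −0.023·ln(0.276) = 0.02961
H(P,Q) = 0.8628 nats.

0.8628 nats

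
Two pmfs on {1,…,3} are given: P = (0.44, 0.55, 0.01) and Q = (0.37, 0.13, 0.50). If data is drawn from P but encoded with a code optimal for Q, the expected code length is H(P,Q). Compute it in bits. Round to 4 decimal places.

2.2600 bits

H(P,Q) = −Σ p·log₂ q.
  −0.44·log₂(0.37) = 0.63114
  −0.55·log₂(0.13) = 1.61888
  −0.01·log₂(0.50) = 0.01000
H(P,Q) = 2.2600 bits.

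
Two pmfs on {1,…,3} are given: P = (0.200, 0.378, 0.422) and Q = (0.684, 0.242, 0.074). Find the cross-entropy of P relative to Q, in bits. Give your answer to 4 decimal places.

H(P,Q) = −Σ p·log₂ q.
  −0.200·log₂(0.684) = 0.10959
  −0.378·log₂(0.242) = 0.77374
  −0.422·log₂(0.074) = 1.58517
H(P,Q) = 2.4685 bits.

2.4685 bits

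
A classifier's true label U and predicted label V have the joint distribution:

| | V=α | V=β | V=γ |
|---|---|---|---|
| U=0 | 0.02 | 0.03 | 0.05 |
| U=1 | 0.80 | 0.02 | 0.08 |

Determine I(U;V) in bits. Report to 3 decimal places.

Marginals: p(U) = (0.1000, 0.9000), p(V) = (0.8200, 0.0500, 0.1300).
I(U;V) = H(U) + H(V) − H(U,V).
H(U) = 0.4690, H(V) = 0.8335, H(U,V) = 1.1427.
I(U;V) = 0.4690 + 0.8335 − 1.1427 = 0.160 bits.

0.160 bits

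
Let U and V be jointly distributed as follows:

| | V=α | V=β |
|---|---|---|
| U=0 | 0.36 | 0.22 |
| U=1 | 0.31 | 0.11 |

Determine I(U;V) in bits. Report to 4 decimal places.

0.0111 bits

Marginals: p(U) = (0.5800, 0.4200), p(V) = (0.6700, 0.3300).
I(U;V) = H(U) + H(V) − H(U,V).
H(U) = 0.9815, H(V) = 0.9149, H(U,V) = 1.8853.
I(U;V) = 0.9815 + 0.9149 − 1.8853 = 0.0111 bits.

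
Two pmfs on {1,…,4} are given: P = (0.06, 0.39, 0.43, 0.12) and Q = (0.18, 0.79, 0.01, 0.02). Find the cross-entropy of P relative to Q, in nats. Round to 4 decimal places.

H(P,Q) = −Σ p·ln q.
  −0.06·ln(0.18) = 0.10289
  −0.39·ln(0.79) = 0.09193
  −0.43·ln(0.01) = 1.98022
  −0.12·ln(0.02) = 0.46944
H(P,Q) = 2.6445 nats.

2.6445 nats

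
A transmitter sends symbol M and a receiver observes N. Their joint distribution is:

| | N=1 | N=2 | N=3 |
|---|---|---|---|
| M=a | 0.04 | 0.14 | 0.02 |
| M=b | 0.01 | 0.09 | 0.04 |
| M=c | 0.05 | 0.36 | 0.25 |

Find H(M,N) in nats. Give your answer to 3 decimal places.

1.738 nats

H(M,N) = −Σ p(x,y)·ln p(x,y) over all 9 cells.
  cell (a,1): −0.04·ln0.04 = 0.1288
  cell (a,2): −0.14·ln0.14 = 0.2753
  cell (a,3): −0.02·ln0.02 = 0.0782
  cell (b,1): −0.01·ln0.01 = 0.0461
  cell (b,2): −0.09·ln0.09 = 0.2167
  cell (b,3): −0.04·ln0.04 = 0.1288
  cell (c,1): −0.05·ln0.05 = 0.1498
  cell (c,2): −0.36·ln0.36 = 0.3678
  cell (c,3): −0.25·ln0.25 = 0.3466
Sum = 1.738 nats.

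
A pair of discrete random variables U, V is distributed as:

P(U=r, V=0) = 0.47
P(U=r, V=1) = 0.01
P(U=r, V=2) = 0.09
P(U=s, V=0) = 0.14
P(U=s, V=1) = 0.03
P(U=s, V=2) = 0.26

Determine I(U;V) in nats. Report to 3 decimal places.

0.133 nats

Marginals: p(U) = (0.5700, 0.4300), p(V) = (0.6100, 0.0400, 0.3500).
I(U;V) = Σ p(x,y)·ln[p(x,y)/(p(x)p(y))].
  (r,0): 0.47·ln(1.3517) = 0.1417
  (r,1): 0.01·ln(0.4386) = -0.0082
  (r,2): 0.09·ln(0.4511) = -0.0716
  (s,0): 0.14·ln(0.5337) = -0.0879
  (s,1): 0.03·ln(1.7442) = 0.0167
  (s,2): 0.26·ln(1.7276) = 0.1421
Sum = 0.133 nats.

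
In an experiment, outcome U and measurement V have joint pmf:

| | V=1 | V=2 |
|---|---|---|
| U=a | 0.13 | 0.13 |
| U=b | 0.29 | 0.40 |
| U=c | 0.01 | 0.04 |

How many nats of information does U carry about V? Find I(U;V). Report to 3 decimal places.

Marginals: p(U) = (0.2600, 0.6900, 0.0500), p(V) = (0.4300, 0.5700).
I(U;V) = H(U) + H(V) − H(U,V).
H(U) = 0.7561, H(V) = 0.6833, H(U,V) = 1.4308.
I(U;V) = 0.7561 + 0.6833 − 1.4308 = 0.009 nats.

0.009 nats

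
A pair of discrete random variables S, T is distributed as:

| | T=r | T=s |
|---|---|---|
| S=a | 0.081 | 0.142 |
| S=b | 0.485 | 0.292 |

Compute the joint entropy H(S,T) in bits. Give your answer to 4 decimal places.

1.7185 bits

H(S,T) = −Σ p(x,y)·log₂ p(x,y) over all 4 cells.
  cell (a,r): −0.081·log₂0.081 = 0.29370
  cell (a,s): −0.142·log₂0.142 = 0.39988
  cell (b,r): −0.485·log₂0.485 = 0.50631
  cell (b,s): −0.292·log₂0.292 = 0.51858
Sum = 1.7185 bits.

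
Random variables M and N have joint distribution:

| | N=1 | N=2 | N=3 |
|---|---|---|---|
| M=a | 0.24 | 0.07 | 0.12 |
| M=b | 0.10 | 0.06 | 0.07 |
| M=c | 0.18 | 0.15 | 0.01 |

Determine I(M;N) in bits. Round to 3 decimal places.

0.113 bits

Marginals: p(M) = (0.4300, 0.2300, 0.3400), p(N) = (0.5200, 0.2800, 0.2000).
I(M;N) = Σ p(x,y)·log₂[p(x,y)/(p(x)p(y))].
  (a,1): 0.24·log₂(1.0733) = 0.0245
  (a,2): 0.07·log₂(0.5814) = -0.0548
  (a,3): 0.12·log₂(1.3953) = 0.0577
  (b,1): 0.10·log₂(0.8361) = -0.0258
  (b,2): 0.06·log₂(0.9317) = -0.0061
  (b,3): 0.07·log₂(1.5217) = 0.0424
  (c,1): 0.18·log₂(1.0181) = 0.0047
  (c,2): 0.15·log₂(1.5756) = 0.0984
  (c,3): 0.01·log₂(0.1471) = -0.0277
Sum = 0.113 bits.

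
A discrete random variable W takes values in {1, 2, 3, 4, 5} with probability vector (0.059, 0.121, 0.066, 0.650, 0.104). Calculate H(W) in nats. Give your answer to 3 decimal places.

H(W) = −Σ p·ln p.
  −(0.059)·ln(0.059) = 0.1670
  −(0.121)·ln(0.121) = 0.2555
  −(0.066)·ln(0.066) = 0.1794
  −(0.650)·ln(0.650) = 0.2800
  −(0.104)·ln(0.104) = 0.2354
Sum: 0.1670 + 0.2555 + 0.1794 + 0.2800 + 0.2354 = 1.117 nats.

1.117 nats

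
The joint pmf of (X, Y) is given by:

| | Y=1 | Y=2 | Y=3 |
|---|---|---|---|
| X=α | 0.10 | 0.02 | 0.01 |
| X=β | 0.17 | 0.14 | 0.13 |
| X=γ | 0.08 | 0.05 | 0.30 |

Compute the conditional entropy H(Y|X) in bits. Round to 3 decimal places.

Marginals: p(X) = (0.1300, 0.4400, 0.4300), p(Y) = (0.3500, 0.2100, 0.4400).
H(Y|X) = Σ p(X) · H(Y|X=·).
  X=α: p=0.1300, H(Y|X=α) = 0.9913
  X=β: p=0.4400, H(Y|X=β) = 1.5754
  X=γ: p=0.4300, H(Y|X=γ) = 1.1747
Weighted sum = 1.327 bits.

1.327 bits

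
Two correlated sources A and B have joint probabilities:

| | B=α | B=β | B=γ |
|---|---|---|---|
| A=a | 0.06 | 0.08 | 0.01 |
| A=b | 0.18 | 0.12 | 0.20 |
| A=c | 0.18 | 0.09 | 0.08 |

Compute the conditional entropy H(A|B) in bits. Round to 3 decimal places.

1.366 bits

Chain rule: H(A|B) = H(A,B) − H(B).
Marginals: p(A) = (0.1500, 0.5000, 0.3500), p(B) = (0.4200, 0.2900, 0.2900).
H(A,B) = 2.9277 bits; H(B) = 1.5615 bits.
H(A|B) = 2.9277 − 1.5615 = 1.366 bits.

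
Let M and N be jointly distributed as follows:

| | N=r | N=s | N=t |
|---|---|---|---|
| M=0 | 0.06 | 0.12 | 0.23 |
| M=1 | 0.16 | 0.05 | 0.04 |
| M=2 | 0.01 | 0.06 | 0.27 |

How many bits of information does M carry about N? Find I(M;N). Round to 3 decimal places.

Marginals: p(M) = (0.4100, 0.2500, 0.3400), p(N) = (0.2300, 0.2300, 0.5400).
I(M;N) = Σ p(x,y)·log₂[p(x,y)/(p(x)p(y))].
  (0,r): 0.06·log₂(0.6363) = -0.0391
  (0,s): 0.12·log₂(1.2725) = 0.0417
  (0,t): 0.23·log₂(1.0388) = 0.0126
  (1,r): 0.16·log₂(2.7826) = 0.2362
  (1,s): 0.05·log₂(0.8696) = -0.0101
  (1,t): 0.04·log₂(0.2963) = -0.0702
  (2,r): 0.01·log₂(0.1279) = -0.0297
  (2,s): 0.06·log₂(0.7673) = -0.0229
  (2,t): 0.27·log₂(1.4706) = 0.1502
Sum = 0.269 bits.

0.269 bits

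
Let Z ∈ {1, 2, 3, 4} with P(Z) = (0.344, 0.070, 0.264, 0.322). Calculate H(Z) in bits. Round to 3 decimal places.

1.832 bits

H(Z) = −Σ p·log₂ p.
  −(0.344)·log₂(0.344) = 0.5296
  −(0.070)·log₂(0.070) = 0.2686
  −(0.264)·log₂(0.264) = 0.5072
  −(0.322)·log₂(0.322) = 0.5264
Sum: 0.5296 + 0.2686 + 0.5072 + 0.5264 = 1.832 bits.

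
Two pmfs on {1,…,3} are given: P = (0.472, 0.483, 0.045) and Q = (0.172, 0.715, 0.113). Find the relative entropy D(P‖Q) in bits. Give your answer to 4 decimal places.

0.3543 bits

D(P‖Q) = Σ p·log₂(p/q).
  0.472·log₂(0.472/0.172) = 0.68741
  0.483·log₂(0.483/0.715) = -0.27334
  0.045·log₂(0.045/0.113) = -0.05977
D(P‖Q) = 0.3543 bits.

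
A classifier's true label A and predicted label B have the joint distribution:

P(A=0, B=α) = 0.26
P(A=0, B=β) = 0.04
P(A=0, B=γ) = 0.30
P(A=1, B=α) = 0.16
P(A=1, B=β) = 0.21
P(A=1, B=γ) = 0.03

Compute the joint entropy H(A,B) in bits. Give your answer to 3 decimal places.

H(A,B) = −Σ p(x,y)·log₂ p(x,y) over all 6 cells.
  cell (0,α): −0.26·log₂0.26 = 0.5053
  cell (0,β): −0.04·log₂0.04 = 0.1858
  cell (0,γ): −0.30·log₂0.30 = 0.5211
  cell (1,α): −0.16·log₂0.16 = 0.4230
  cell (1,β): −0.21·log₂0.21 = 0.4728
  cell (1,γ): −0.03·log₂0.03 = 0.1518
Sum = 2.260 bits.

2.260 bits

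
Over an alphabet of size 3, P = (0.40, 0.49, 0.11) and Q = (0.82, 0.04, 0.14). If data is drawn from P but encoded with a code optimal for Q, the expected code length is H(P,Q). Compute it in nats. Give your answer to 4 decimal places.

1.8729 nats

H(P,Q) = −Σ p·ln q.
  −0.40·ln(0.82) = 0.07938
  −0.49·ln(0.04) = 1.57725
  −0.11·ln(0.14) = 0.21627
H(P,Q) = 1.8729 nats.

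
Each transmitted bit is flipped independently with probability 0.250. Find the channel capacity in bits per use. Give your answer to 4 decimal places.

0.1887 bits

Binary symmetric channel: C = 1 − h₂(ε) where h₂ is the binary entropy function.
h₂(0.250) = −0.250·log₂0.250 − 0.750·log₂0.750 = 0.8113.
C = 1 − 0.8113 = 0.1887 bits per channel use.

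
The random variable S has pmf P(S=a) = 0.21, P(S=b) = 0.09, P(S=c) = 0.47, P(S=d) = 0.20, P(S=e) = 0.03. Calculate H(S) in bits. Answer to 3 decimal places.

H(S) = −Σ p·log₂ p.
  −(0.21)·log₂(0.21) = 0.4728
  −(0.09)·log₂(0.09) = 0.3127
  −(0.47)·log₂(0.47) = 0.5120
  −(0.20)·log₂(0.20) = 0.4644
  −(0.03)·log₂(0.03) = 0.1518
Sum: 0.4728 + 0.3127 + 0.5120 + 0.4644 + 0.1518 = 1.914 bits.

1.914 bits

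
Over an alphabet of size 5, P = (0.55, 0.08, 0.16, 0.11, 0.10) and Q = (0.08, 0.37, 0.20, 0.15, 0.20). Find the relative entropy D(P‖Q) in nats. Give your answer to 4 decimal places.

D(P‖Q) = Σ p·ln(p/q).
  0.55·ln(0.55/0.08) = 1.06034
  0.08·ln(0.08/0.37) = -0.12252
  0.16·ln(0.16/0.20) = -0.03570
  0.11·ln(0.11/0.15) = -0.03412
  0.10·ln(0.10/0.20) = -0.06931
D(P‖Q) = 0.7987 nats.

0.7987 nats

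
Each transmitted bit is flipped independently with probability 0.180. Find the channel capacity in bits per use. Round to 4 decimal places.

Binary symmetric channel: C = 1 − h₂(ε) where h₂ is the binary entropy function.
h₂(0.180) = −0.180·log₂0.180 − 0.820·log₂0.820 = 0.6801.
C = 1 − 0.6801 = 0.3199 bits per channel use.

0.3199 bits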